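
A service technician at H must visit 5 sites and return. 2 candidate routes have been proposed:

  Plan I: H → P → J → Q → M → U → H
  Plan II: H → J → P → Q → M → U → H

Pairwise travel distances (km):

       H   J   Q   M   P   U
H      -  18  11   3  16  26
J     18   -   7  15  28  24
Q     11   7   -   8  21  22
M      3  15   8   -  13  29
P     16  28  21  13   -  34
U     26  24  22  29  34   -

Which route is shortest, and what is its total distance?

Shortest is Plan I, total 114 km.

Plan I: 16 + 28 + 7 + 8 + 29 + 26 = 114
Plan II: 18 + 28 + 21 + 8 + 29 + 26 = 130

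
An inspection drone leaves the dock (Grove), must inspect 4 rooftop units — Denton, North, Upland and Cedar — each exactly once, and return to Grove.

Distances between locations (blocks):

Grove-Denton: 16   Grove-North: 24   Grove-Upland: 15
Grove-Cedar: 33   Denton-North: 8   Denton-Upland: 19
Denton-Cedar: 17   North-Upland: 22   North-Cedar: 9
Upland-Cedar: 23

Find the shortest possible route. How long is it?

71 blocks — the shortest possible round trip.

With 4 stops there are 4!/2 = 12 distinct round trips (a route and its reverse cost the same).
Grove - Denton - North - Upland - Cedar - Grove: 16+8+22+23+33 = 102
Grove - Denton - North - Cedar - Upland - Grove: 16+8+9+23+15 = 71
Grove - Denton - Upland - North - Cedar - Grove: 16+19+22+9+33 = 99
Grove - Denton - Upland - Cedar - North - Grove: 16+19+23+9+24 = 91
Grove - Denton - Cedar - North - Upland - Grove: 16+17+9+22+15 = 79
Grove - Denton - Cedar - Upland - North - Grove: 16+17+23+22+24 = 102
Grove - North - Denton - Upland - Cedar - Grove: 24+8+19+23+33 = 107
Grove - North - Denton - Cedar - Upland - Grove: 24+8+17+23+15 = 87
Grove - North - Upland - Denton - Cedar - Grove: 24+22+19+17+33 = 115
Grove - North - Cedar - Denton - Upland - Grove: 24+9+17+19+15 = 84
Grove - Upland - Denton - North - Cedar - Grove: 15+19+8+9+33 = 84
Grove - Upland - North - Denton - Cedar - Grove: 15+22+8+17+33 = 95
The minimum is 71.
One optimal route: Grove → Denton → North → Cedar → Upland → Grove (or its reverse).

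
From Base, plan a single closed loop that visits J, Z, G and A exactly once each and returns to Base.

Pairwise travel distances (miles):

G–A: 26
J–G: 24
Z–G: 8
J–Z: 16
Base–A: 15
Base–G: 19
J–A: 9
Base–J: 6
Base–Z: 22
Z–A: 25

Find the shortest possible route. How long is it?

There are 12 distinct closed tours to check (reversals are equivalent).
Base-J-Z-G-A-Base: 6+16+8+26+15 = 71
Base-J-Z-A-G-Base: 6+16+25+26+19 = 92
Base-J-G-Z-A-Base: 6+24+8+25+15 = 78
Base-J-G-A-Z-Base: 6+24+26+25+22 = 103
Base-J-A-Z-G-Base: 6+9+25+8+19 = 67
Base-J-A-G-Z-Base: 6+9+26+8+22 = 71
Base-Z-J-G-A-Base: 22+16+24+26+15 = 103
Base-Z-J-A-G-Base: 22+16+9+26+19 = 92
Base-Z-G-J-A-Base: 22+8+24+9+15 = 78
Base-Z-A-J-G-Base: 22+25+9+24+19 = 99
Base-G-J-Z-A-Base: 19+24+16+25+15 = 99
Base-G-Z-J-A-Base: 19+8+16+9+15 = 67
The minimum is 67.
One optimal route: Base → J → A → Z → G → Base (or its reverse).

Shortest round trip = 67 miles.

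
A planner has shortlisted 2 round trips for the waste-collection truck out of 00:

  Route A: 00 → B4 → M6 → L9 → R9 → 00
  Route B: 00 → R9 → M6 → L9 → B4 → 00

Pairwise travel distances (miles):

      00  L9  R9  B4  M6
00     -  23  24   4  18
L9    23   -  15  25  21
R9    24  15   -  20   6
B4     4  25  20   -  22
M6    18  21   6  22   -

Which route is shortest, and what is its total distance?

Route A: 4 + 22 + 21 + 15 + 24 = 86
Route B: 24 + 6 + 21 + 25 + 4 = 80

80 miles — Route B is the shortest.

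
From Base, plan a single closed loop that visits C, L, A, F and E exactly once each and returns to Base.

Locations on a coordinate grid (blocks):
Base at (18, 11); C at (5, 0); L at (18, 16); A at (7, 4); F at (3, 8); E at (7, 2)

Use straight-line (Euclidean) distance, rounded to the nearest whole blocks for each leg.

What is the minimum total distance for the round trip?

Base→C→L→A→F→E→Base: 17+21+16+6+7+14 = 81
Base→C→L→A→E→F→Base: 17+21+16+2+7+15 = 78
Base→C→L→F→A→E→Base: 17+21+17+6+2+14 = 77
Base→C→L→F→E→A→Base: 17+21+17+7+2+13 = 77
Base→C→L→E→A→F→Base: 17+21+18+2+6+15 = 79
Base→C→L→E→F→A→Base: 17+21+18+7+6+13 = 82
Base→C→A→L→F→E→Base: 17+4+16+17+7+14 = 75
Base→C→A→L→E→F→Base: 17+4+16+18+7+15 = 77
Base→C→A→F→L→E→Base: 17+4+6+17+18+14 = 76
Base→C→A→F→E→L→Base: 17+4+6+7+18+5 = 57
Base→C→A→E→L→F→Base: 17+4+2+18+17+15 = 73
Base→C→A→E→F→L→Base: 17+4+2+7+17+5 = 52
Base→C→F→L→A→E→Base: 17+8+17+16+2+14 = 74
Base→C→F→L→E→A→Base: 17+8+17+18+2+13 = 75
… (46 more)
Base→L→F→C→E→A→Base: 5+17+8+3+2+13 = 48  ← best
The minimum is 48.
One optimal route: Base → L → F → C → E → A → Base (or its reverse).

48 blocks — the shortest possible round trip.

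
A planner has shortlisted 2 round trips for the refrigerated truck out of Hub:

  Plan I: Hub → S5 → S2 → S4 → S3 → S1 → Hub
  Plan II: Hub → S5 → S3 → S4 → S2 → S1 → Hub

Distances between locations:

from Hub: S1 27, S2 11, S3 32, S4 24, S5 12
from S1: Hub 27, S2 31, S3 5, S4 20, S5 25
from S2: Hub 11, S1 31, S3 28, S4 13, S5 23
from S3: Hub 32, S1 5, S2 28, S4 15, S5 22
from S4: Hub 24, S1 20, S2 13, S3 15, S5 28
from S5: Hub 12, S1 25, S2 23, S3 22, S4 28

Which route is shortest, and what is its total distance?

Plan I: 12 + 23 + 13 + 15 + 5 + 27 = 95
Plan II: 12 + 22 + 15 + 13 + 31 + 27 = 120

Shortest is Plan I, total 95.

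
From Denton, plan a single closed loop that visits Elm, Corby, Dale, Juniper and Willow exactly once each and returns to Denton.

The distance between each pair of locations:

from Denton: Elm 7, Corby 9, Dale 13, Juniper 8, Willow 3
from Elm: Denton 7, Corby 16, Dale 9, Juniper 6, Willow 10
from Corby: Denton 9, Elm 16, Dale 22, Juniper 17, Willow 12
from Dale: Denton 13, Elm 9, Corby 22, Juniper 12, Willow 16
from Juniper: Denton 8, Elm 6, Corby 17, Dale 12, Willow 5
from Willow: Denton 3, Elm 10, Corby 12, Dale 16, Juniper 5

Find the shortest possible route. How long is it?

Shortest round trip = 54.

With 5 stops there are 5!/2 = 60 distinct round trips (a route and its reverse cost the same).
Denton → Elm → Corby → Dale → Juniper → Willow → Denton: 7+16+22+12+5+3 = 65
Denton → Elm → Corby → Dale → Willow → Juniper → Denton: 7+16+22+16+5+8 = 74
Denton → Elm → Corby → Juniper → Dale → Willow → Denton: 7+16+17+12+16+3 = 71
Denton → Elm → Corby → Juniper → Willow → Dale → Denton: 7+16+17+5+16+13 = 74
Denton → Elm → Corby → Willow → Dale → Juniper → Denton: 7+16+12+16+12+8 = 71
Denton → Elm → Corby → Willow → Juniper → Dale → Denton: 7+16+12+5+12+13 = 65
Denton → Elm → Dale → Corby → Juniper → Willow → Denton: 7+9+22+17+5+3 = 63
Denton → Elm → Dale → Corby → Willow → Juniper → Denton: 7+9+22+12+5+8 = 63
Denton → Elm → Dale → Juniper → Corby → Willow → Denton: 7+9+12+17+12+3 = 60
Denton → Elm → Dale → Juniper → Willow → Corby → Denton: 7+9+12+5+12+9 = 54
Denton → Elm → Dale → Willow → Corby → Juniper → Denton: 7+9+16+12+17+8 = 69
Denton → Elm → Dale → Willow → Juniper → Corby → Denton: 7+9+16+5+17+9 = 63
Denton → Elm → Juniper → Corby → Dale → Willow → Denton: 7+6+17+22+16+3 = 71
Denton → Elm → Juniper → Corby → Willow → Dale → Denton: 7+6+17+12+16+13 = 71
… (46 more)
The minimum is 54.
One optimal route: Denton → Elm → Dale → Juniper → Willow → Corby → Denton (or its reverse).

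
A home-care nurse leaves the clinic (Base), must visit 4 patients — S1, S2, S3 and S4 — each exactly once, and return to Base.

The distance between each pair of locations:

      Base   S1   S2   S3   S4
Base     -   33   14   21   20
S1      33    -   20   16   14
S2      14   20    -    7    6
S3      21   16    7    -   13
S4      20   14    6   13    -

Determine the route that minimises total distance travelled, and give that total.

Base → S1 → S2 → S3 → S4 → Base: 33+20+7+13+20 = 93
Base → S1 → S2 → S4 → S3 → Base: 33+20+6+13+21 = 93
Base → S1 → S3 → S2 → S4 → Base: 33+16+7+6+20 = 82
Base → S1 → S3 → S4 → S2 → Base: 33+16+13+6+14 = 82
Base → S1 → S4 → S2 → S3 → Base: 33+14+6+7+21 = 81
Base → S1 → S4 → S3 → S2 → Base: 33+14+13+7+14 = 81
Base → S2 → S1 → S3 → S4 → Base: 14+20+16+13+20 = 83
Base → S2 → S1 → S4 → S3 → Base: 14+20+14+13+21 = 82
Base → S2 → S3 → S1 → S4 → Base: 14+7+16+14+20 = 71
Base → S2 → S4 → S1 → S3 → Base: 14+6+14+16+21 = 71
Base → S3 → S1 → S2 → S4 → Base: 21+16+20+6+20 = 83
Base → S3 → S2 → S1 → S4 → Base: 21+7+20+14+20 = 82
The minimum is 71.
One optimal route: Base → S2 → S3 → S1 → S4 → Base (or its reverse).

Shortest round trip = 71.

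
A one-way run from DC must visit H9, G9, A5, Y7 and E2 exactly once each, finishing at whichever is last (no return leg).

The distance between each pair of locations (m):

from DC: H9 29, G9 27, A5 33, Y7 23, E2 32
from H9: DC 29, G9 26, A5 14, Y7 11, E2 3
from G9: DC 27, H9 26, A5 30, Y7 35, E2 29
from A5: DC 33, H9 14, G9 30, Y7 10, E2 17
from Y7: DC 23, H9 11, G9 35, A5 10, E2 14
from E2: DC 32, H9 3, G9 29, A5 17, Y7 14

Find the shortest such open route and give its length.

79 m — the minimum one-way total.

There are 5! = 120 possible orderings.
DC→H9→G9→A5→Y7→E2: 29+26+30+10+14 = 109
DC→H9→G9→A5→E2→Y7: 29+26+30+17+14 = 116
DC→H9→G9→Y7→A5→E2: 29+26+35+10+17 = 117
DC→H9→G9→Y7→E2→A5: 29+26+35+14+17 = 121
DC→H9→G9→E2→A5→Y7: 29+26+29+17+10 = 111
DC→H9→G9→E2→Y7→A5: 29+26+29+14+10 = 108
DC→H9→A5→G9→Y7→E2: 29+14+30+35+14 = 122
DC→H9→A5→G9→E2→Y7: 29+14+30+29+14 = 116
DC→H9→A5→Y7→G9→E2: 29+14+10+35+29 = 117
DC→H9→A5→Y7→E2→G9: 29+14+10+14+29 = 96
DC→H9→A5→E2→G9→Y7: 29+14+17+29+35 = 124
DC→H9→A5→E2→Y7→G9: 29+14+17+14+35 = 109
DC→H9→Y7→G9→A5→E2: 29+11+35+30+17 = 122
DC→H9→Y7→G9→E2→A5: 29+11+35+29+17 = 121
… (106 more)
DC→Y7→A5→H9→E2→G9: 23+10+14+3+29 = 79  ← best
The minimum is 79.
One shortest path: DC → Y7 → A5 → H9 → E2 → G9.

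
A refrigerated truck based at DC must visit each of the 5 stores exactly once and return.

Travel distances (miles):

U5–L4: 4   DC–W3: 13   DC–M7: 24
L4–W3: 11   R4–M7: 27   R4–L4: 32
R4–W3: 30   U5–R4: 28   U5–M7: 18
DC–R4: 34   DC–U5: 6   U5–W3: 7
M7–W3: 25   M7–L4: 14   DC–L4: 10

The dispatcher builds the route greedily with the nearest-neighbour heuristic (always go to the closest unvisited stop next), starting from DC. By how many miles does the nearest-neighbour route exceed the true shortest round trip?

DC: U5=6, L4=10, W3=13, M7=24, R4=34 ⇒ U5
U5: L4=4, W3=7, M7=18, R4=28 ⇒ L4
L4: W3=11, M7=14, R4=32 ⇒ W3
W3: M7=25, R4=30 ⇒ M7
M7: R4=27 ⇒ R4
NN route DC → U5 → L4 → W3 → M7 → R4 → DC costs 107.
Optimal: DC → U5 → L4 → M7 → R4 → W3 → DC costs 94 (by enumerating all 60 distinct tours).
Excess = 107 − 94 = 13.

Excess over optimum: 13 miles.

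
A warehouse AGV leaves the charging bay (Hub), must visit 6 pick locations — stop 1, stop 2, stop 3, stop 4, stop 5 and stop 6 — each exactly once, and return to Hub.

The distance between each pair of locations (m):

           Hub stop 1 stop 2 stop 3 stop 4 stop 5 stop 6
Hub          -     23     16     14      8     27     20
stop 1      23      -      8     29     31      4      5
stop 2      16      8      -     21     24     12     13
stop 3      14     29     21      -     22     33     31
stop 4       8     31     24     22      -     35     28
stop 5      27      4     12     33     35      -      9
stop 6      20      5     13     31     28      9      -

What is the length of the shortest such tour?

92 m — the shortest possible round trip.

With 6 stops there are 6!/2 = 360 distinct round trips (a route and its reverse cost the same).
Hub-stop 1-stop 2-stop 3-stop 4-stop 5-stop 6-Hub: 23+8+21+22+35+9+20 = 138
Hub-stop 1-stop 2-stop 3-stop 4-stop 6-stop 5-Hub: 23+8+21+22+28+9+27 = 138
Hub-stop 1-stop 2-stop 3-stop 5-stop 4-stop 6-Hub: 23+8+21+33+35+28+20 = 168
Hub-stop 1-stop 2-stop 3-stop 5-stop 6-stop 4-Hub: 23+8+21+33+9+28+8 = 130
Hub-stop 1-stop 2-stop 3-stop 6-stop 4-stop 5-Hub: 23+8+21+31+28+35+27 = 173
Hub-stop 1-stop 2-stop 3-stop 6-stop 5-stop 4-Hub: 23+8+21+31+9+35+8 = 135
Hub-stop 1-stop 2-stop 4-stop 3-stop 5-stop 6-Hub: 23+8+24+22+33+9+20 = 139
Hub-stop 1-stop 2-stop 4-stop 3-stop 6-stop 5-Hub: 23+8+24+22+31+9+27 = 144
… (352 more)
Hub-stop 3-stop 2-stop 1-stop 5-stop 6-stop 4-Hub: 14+21+8+4+9+28+8 = 92  ← best
The minimum is 92.
One optimal route: Hub → stop 3 → stop 2 → stop 1 → stop 5 → stop 6 → stop 4 → Hub (or its reverse).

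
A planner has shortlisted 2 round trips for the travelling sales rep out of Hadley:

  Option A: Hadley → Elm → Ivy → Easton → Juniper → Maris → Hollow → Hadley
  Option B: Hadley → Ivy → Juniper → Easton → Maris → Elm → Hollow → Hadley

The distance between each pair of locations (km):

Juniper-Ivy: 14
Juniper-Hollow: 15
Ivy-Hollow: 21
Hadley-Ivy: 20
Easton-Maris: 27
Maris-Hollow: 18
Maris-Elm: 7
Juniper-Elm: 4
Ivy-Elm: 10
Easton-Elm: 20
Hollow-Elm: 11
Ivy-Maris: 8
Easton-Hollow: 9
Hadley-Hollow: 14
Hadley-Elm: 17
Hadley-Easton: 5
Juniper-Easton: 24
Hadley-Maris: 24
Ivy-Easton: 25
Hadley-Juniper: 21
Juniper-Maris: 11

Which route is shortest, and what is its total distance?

Shortest is Option B, total 117 km.

Option A: 17 + 10 + 25 + 24 + 11 + 18 + 14 = 119
Option B: 20 + 14 + 24 + 27 + 7 + 11 + 14 = 117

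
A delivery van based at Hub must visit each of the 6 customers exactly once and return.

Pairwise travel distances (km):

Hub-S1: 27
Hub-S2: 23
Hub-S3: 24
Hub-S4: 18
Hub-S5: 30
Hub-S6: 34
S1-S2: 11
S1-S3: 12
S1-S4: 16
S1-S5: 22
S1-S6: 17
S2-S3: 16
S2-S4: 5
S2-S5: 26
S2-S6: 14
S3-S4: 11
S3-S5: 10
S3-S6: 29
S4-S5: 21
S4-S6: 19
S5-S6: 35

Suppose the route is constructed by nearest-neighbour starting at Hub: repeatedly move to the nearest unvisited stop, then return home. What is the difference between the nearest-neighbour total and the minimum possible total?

Hub: S4=18, S2=23, S3=24, S1=27, S5=30, S6=34 ⇒ S4
S4: S2=5, S3=11, S1=16, S6=19, S5=21 ⇒ S2
S2: S1=11, S6=14, S3=16, S5=26 ⇒ S1
S1: S3=12, S6=17, S5=22 ⇒ S3
S3: S5=10, S6=29 ⇒ S5
S5: S6=35 ⇒ S6
NN route Hub → S4 → S2 → S1 → S3 → S5 → S6 → Hub costs 125.
Optimal: Hub → S4 → S2 → S6 → S1 → S3 → S5 → Hub costs 106 (by enumerating all 360 distinct tours).
Excess = 125 − 106 = 19.

The nearest-neighbour route is 19 km longer than optimal.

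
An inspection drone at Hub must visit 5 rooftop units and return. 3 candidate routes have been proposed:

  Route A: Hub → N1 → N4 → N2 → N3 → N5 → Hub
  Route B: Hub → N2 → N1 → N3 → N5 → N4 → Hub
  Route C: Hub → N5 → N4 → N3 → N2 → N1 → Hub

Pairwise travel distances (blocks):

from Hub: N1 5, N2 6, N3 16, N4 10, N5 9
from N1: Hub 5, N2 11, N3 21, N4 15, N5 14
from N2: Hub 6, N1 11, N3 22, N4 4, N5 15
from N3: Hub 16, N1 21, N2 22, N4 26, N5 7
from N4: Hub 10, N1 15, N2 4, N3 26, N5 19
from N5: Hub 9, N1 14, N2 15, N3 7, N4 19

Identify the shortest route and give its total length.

Route A: 5 + 15 + 4 + 22 + 7 + 9 = 62
Route B: 6 + 11 + 21 + 7 + 19 + 10 = 74
Route C: 9 + 19 + 26 + 22 + 11 + 5 = 92

62 blocks — Route A is the shortest.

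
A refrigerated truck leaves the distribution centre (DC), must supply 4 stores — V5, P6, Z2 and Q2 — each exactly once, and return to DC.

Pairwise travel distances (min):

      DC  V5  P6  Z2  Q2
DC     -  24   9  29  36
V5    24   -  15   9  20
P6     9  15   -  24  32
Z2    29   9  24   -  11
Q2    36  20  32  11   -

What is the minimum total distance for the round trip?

Shortest round trip = 80 min.

There are 12 distinct closed tours to check (reversals are equivalent).
DC → V5 → P6 → Z2 → Q2 → DC: 24+15+24+11+36 = 110
DC → V5 → P6 → Q2 → Z2 → DC: 24+15+32+11+29 = 111
DC → V5 → Z2 → P6 → Q2 → DC: 24+9+24+32+36 = 125
DC → V5 → Z2 → Q2 → P6 → DC: 24+9+11+32+9 = 85
DC → V5 → Q2 → P6 → Z2 → DC: 24+20+32+24+29 = 129
DC → V5 → Q2 → Z2 → P6 → DC: 24+20+11+24+9 = 88
DC → P6 → V5 → Z2 → Q2 → DC: 9+15+9+11+36 = 80
DC → P6 → V5 → Q2 → Z2 → DC: 9+15+20+11+29 = 84
DC → P6 → Z2 → V5 → Q2 → DC: 9+24+9+20+36 = 98
DC → P6 → Q2 → V5 → Z2 → DC: 9+32+20+9+29 = 99
DC → Z2 → V5 → P6 → Q2 → DC: 29+9+15+32+36 = 121
DC → Z2 → P6 → V5 → Q2 → DC: 29+24+15+20+36 = 124
The minimum is 80.
One optimal route: DC → P6 → V5 → Z2 → Q2 → DC (or its reverse).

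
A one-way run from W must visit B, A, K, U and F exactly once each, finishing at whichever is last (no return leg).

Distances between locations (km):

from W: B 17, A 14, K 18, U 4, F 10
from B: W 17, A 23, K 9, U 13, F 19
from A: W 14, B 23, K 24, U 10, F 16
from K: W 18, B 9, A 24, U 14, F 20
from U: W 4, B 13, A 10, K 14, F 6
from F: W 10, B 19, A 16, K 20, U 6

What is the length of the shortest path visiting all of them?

Minimum one-way distance = 58 km.

There are 5! = 120 possible orderings.
W → B → A → K → U → F: 17+23+24+14+6 = 84
W → B → A → K → F → U: 17+23+24+20+6 = 90
W → B → A → U → K → F: 17+23+10+14+20 = 84
W → B → A → U → F → K: 17+23+10+6+20 = 76
W → B → A → F → K → U: 17+23+16+20+14 = 90
W → B → A → F → U → K: 17+23+16+6+14 = 76
W → B → K → A → U → F: 17+9+24+10+6 = 66
W → B → K → A → F → U: 17+9+24+16+6 = 72
W → B → K → U → A → F: 17+9+14+10+16 = 66
W → B → K → U → F → A: 17+9+14+6+16 = 62
W → B → K → F → A → U: 17+9+20+16+10 = 72
W → B → K → F → U → A: 17+9+20+6+10 = 62
W → B → U → A → K → F: 17+13+10+24+20 = 84
W → B → U → A → F → K: 17+13+10+16+20 = 76
… (106 more)
W → A → U → F → B → K: 14+10+6+19+9 = 58  ← best
The minimum is 58.
One shortest path: W → A → U → F → B → K.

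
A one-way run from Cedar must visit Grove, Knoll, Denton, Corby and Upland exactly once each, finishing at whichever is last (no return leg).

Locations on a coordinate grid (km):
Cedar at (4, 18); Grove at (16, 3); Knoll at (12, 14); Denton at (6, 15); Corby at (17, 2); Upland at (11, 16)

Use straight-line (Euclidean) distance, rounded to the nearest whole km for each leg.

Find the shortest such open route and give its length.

24 km — the minimum one-way total.

There are 5! = 120 possible orderings.
Cedar→Grove→Knoll→Denton→Corby→Upland: 19+12+6+17+15 = 69
Cedar→Grove→Knoll→Denton→Upland→Corby: 19+12+6+5+15 = 57
Cedar→Grove→Knoll→Corby→Denton→Upland: 19+12+13+17+5 = 66
Cedar→Grove→Knoll→Corby→Upland→Denton: 19+12+13+15+5 = 64
Cedar→Grove→Knoll→Upland→Denton→Corby: 19+12+2+5+17 = 55
Cedar→Grove→Knoll→Upland→Corby→Denton: 19+12+2+15+17 = 65
Cedar→Grove→Denton→Knoll→Corby→Upland: 19+16+6+13+15 = 69
Cedar→Grove→Denton→Knoll→Upland→Corby: 19+16+6+2+15 = 58
Cedar→Grove→Denton→Corby→Knoll→Upland: 19+16+17+13+2 = 67
Cedar→Grove→Denton→Corby→Upland→Knoll: 19+16+17+15+2 = 69
Cedar→Grove→Denton→Upland→Knoll→Corby: 19+16+5+2+13 = 55
Cedar→Grove→Denton→Upland→Corby→Knoll: 19+16+5+15+13 = 68
Cedar→Grove→Corby→Knoll→Denton→Upland: 19+1+13+6+5 = 44
Cedar→Grove→Corby→Knoll→Upland→Denton: 19+1+13+2+5 = 40
… (106 more)
Cedar→Denton→Upland→Knoll→Grove→Corby: 4+5+2+12+1 = 24  ← best
The minimum is 24.
One shortest path: Cedar → Denton → Upland → Knoll → Grove → Corby.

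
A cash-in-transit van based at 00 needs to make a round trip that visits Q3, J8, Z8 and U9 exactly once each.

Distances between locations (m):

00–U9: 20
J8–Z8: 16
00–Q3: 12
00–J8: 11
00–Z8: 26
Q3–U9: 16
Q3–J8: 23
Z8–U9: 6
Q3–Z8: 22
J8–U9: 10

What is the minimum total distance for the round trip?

61 m — the shortest possible round trip.

With 4 stops there are 4!/2 = 12 distinct round trips (a route and its reverse cost the same).
00-Q3-J8-Z8-U9-00: 12+23+16+6+20 = 77
00-Q3-J8-U9-Z8-00: 12+23+10+6+26 = 77
00-Q3-Z8-J8-U9-00: 12+22+16+10+20 = 80
00-Q3-Z8-U9-J8-00: 12+22+6+10+11 = 61
00-Q3-U9-J8-Z8-00: 12+16+10+16+26 = 80
00-Q3-U9-Z8-J8-00: 12+16+6+16+11 = 61
00-J8-Q3-Z8-U9-00: 11+23+22+6+20 = 82
00-J8-Q3-U9-Z8-00: 11+23+16+6+26 = 82
00-J8-Z8-Q3-U9-00: 11+16+22+16+20 = 85
00-J8-U9-Q3-Z8-00: 11+10+16+22+26 = 85
00-Z8-Q3-J8-U9-00: 26+22+23+10+20 = 101
00-Z8-J8-Q3-U9-00: 26+16+23+16+20 = 101
The minimum is 61.
One optimal route: 00 → Q3 → Z8 → U9 → J8 → 00 (or its reverse).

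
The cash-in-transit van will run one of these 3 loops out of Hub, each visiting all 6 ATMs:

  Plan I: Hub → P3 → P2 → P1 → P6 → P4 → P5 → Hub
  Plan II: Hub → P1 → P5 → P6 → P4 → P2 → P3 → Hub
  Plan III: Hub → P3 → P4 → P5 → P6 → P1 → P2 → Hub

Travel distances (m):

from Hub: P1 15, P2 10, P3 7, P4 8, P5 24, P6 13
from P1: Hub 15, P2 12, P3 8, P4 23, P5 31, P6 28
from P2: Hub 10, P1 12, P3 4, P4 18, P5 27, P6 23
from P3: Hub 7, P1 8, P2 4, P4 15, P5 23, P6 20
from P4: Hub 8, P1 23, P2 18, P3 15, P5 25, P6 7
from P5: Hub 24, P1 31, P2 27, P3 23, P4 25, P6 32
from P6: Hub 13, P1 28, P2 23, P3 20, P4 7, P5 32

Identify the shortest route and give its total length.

Plan I: 7 + 4 + 12 + 28 + 7 + 25 + 24 = 107
Plan II: 15 + 31 + 32 + 7 + 18 + 4 + 7 = 114
Plan III: 7 + 15 + 25 + 32 + 28 + 12 + 10 = 129

Shortest is Plan I, total 107 m.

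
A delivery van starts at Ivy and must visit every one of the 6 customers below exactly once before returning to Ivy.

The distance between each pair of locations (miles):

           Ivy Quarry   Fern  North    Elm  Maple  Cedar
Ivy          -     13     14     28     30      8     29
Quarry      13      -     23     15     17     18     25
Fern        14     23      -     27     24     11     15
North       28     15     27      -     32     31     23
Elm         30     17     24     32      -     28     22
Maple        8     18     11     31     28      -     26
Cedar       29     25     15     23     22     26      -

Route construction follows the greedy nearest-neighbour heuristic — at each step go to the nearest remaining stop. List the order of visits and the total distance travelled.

Total distance 116 miles via the nearest-neighbour route Ivy → Maple → Fern → Cedar → Elm → Quarry → North → Ivy.

At Ivy the remaining stops are Maple 8, Quarry 13, Fern 14, North 28, Cedar 29, Elm 30; go to Maple.
At Maple the remaining stops are Fern 11, Quarry 18, Cedar 26, Elm 28, North 31; go to Fern.
At Fern the remaining stops are Cedar 15, Quarry 23, Elm 24, North 27; go to Cedar.
At Cedar the remaining stops are Elm 22, North 23, Quarry 25; go to Elm.
At Elm the remaining stops are Quarry 17, North 32; go to Quarry.
At Quarry the remaining stops are North 15; go to North.
Return North→Ivy: 28.
Total = 8 + 11 + 15 + 22 + 17 + 15 + 28 = 116.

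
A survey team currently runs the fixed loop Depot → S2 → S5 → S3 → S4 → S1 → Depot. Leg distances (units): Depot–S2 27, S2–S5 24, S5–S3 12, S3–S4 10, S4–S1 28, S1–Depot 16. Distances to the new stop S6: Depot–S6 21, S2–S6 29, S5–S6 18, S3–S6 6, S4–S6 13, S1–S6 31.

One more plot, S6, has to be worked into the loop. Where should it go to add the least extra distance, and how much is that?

Insertion cost between consecutive stops i–j is d(i,S6) + d(S6,j) − d(i,j):
  between Depot and S2: 21 + 29 − 27 = 23
  between S2 and S5: 29 + 18 − 24 = 23
  between S5 and S3: 18 + 6 − 12 = 12
  between S3 and S4: 6 + 13 − 10 = 9
  between S4 and S1: 13 + 31 − 28 = 16
  between S1 and Depot: 31 + 21 − 16 = 36
Cheapest insertion is between S3 and S4, adding 9.
New total = 117 + 9 = 126.

+9 — insert S6 between S3 and S4.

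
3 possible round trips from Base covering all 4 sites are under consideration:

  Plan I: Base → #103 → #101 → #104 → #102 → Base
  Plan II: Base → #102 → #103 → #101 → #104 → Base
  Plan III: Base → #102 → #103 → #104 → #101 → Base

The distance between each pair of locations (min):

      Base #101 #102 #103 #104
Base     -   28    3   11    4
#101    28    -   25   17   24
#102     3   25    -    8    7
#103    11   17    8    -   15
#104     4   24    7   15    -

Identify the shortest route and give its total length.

Shortest is Plan II, total 56 min.

Plan I: 11 + 17 + 24 + 7 + 3 = 62
Plan II: 3 + 8 + 17 + 24 + 4 = 56
Plan III: 3 + 8 + 15 + 24 + 28 = 78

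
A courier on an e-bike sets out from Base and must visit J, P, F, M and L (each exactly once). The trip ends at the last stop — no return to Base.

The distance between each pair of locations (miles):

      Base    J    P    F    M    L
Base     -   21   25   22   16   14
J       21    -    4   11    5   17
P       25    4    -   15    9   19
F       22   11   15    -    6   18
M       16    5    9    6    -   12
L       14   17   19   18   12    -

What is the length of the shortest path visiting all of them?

There are 5! = 120 possible orderings.
Base → J → P → F → M → L: 21+4+15+6+12 = 58
Base → J → P → F → L → M: 21+4+15+18+12 = 70
Base → J → P → M → F → L: 21+4+9+6+18 = 58
Base → J → P → M → L → F: 21+4+9+12+18 = 64
Base → J → P → L → F → M: 21+4+19+18+6 = 68
Base → J → P → L → M → F: 21+4+19+12+6 = 62
Base → J → F → P → M → L: 21+11+15+9+12 = 68
Base → J → F → P → L → M: 21+11+15+19+12 = 78
Base → J → F → M → P → L: 21+11+6+9+19 = 66
Base → J → F → M → L → P: 21+11+6+12+19 = 69
Base → J → F → L → P → M: 21+11+18+19+9 = 78
Base → J → F → L → M → P: 21+11+18+12+9 = 71
Base → J → M → P → F → L: 21+5+9+15+18 = 68
Base → J → M → P → L → F: 21+5+9+19+18 = 72
… (106 more)
Base → L → F → M → J → P: 14+18+6+5+4 = 47  ← best
The minimum is 47.
One shortest path: Base → L → F → M → J → P.

Shortest open route: 47 miles.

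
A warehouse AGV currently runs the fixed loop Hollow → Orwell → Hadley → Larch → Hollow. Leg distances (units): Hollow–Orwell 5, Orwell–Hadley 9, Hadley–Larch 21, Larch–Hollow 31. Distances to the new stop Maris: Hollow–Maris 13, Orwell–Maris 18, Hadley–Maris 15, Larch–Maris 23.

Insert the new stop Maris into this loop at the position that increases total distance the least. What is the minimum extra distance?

Adding 5 by placing Maris on the Larch–Hollow leg.

Insertion cost between consecutive stops i–j is d(i,Maris) + d(Maris,j) − d(i,j):
  between Hollow and Orwell: 13 + 18 − 5 = 26
  between Orwell and Hadley: 18 + 15 − 9 = 24
  between Hadley and Larch: 15 + 23 − 21 = 17
  between Larch and Hollow: 23 + 13 − 31 = 5
Cheapest insertion is between Larch and Hollow, adding 5.
New total = 66 + 5 = 71.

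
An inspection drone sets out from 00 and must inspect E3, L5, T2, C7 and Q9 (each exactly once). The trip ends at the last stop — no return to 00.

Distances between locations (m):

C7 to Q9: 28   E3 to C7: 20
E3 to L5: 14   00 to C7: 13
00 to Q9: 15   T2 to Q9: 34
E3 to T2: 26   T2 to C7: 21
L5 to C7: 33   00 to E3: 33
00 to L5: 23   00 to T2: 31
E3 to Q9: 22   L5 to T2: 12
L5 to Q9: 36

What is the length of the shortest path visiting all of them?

82 m — the minimum one-way total.

There are 5! = 120 possible orderings.
00 - E3 - L5 - T2 - C7 - Q9: 33+14+12+21+28 = 108
00 - E3 - L5 - T2 - Q9 - C7: 33+14+12+34+28 = 121
00 - E3 - L5 - C7 - T2 - Q9: 33+14+33+21+34 = 135
00 - E3 - L5 - C7 - Q9 - T2: 33+14+33+28+34 = 142
00 - E3 - L5 - Q9 - T2 - C7: 33+14+36+34+21 = 138
00 - E3 - L5 - Q9 - C7 - T2: 33+14+36+28+21 = 132
00 - E3 - T2 - L5 - C7 - Q9: 33+26+12+33+28 = 132
00 - E3 - T2 - L5 - Q9 - C7: 33+26+12+36+28 = 135
00 - E3 - T2 - C7 - L5 - Q9: 33+26+21+33+36 = 149
00 - E3 - T2 - C7 - Q9 - L5: 33+26+21+28+36 = 144
00 - E3 - T2 - Q9 - L5 - C7: 33+26+34+36+33 = 162
00 - E3 - T2 - Q9 - C7 - L5: 33+26+34+28+33 = 154
00 - E3 - C7 - L5 - T2 - Q9: 33+20+33+12+34 = 132
00 - E3 - C7 - L5 - Q9 - T2: 33+20+33+36+34 = 156
… (106 more)
00 - C7 - T2 - L5 - E3 - Q9: 13+21+12+14+22 = 82  ← best
The minimum is 82.
One shortest path: 00 → C7 → T2 → L5 → E3 → Q9.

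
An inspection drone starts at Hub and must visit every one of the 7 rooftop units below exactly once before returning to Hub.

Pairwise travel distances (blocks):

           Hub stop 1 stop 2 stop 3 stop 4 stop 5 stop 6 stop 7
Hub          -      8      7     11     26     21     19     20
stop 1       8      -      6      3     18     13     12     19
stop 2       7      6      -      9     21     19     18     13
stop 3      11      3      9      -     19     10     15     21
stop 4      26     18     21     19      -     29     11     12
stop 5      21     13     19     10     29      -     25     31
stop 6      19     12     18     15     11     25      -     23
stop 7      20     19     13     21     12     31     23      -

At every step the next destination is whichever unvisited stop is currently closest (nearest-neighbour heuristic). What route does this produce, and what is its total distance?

At Hub the remaining stops are stop 2 7, stop 1 8, stop 3 11, stop 6 19, stop 7 20, stop 5 21, stop 4 26; go to stop 2.
At stop 2 the remaining stops are stop 1 6, stop 3 9, stop 7 13, stop 6 18, stop 5 19, stop 4 21; go to stop 1.
At stop 1 the remaining stops are stop 3 3, stop 6 12, stop 5 13, stop 4 18, stop 7 19; go to stop 3.
At stop 3 the remaining stops are stop 5 10, stop 6 15, stop 4 19, stop 7 21; go to stop 5.
At stop 5 the remaining stops are stop 6 25, stop 4 29, stop 7 31; go to stop 6.
At stop 6 the remaining stops are stop 4 11, stop 7 23; go to stop 4.
At stop 4 the remaining stops are stop 7 12; go to stop 7.
Return stop 7→Hub: 20.
Total = 7 + 6 + 3 + 10 + 25 + 11 + 12 + 20 = 94.

Total distance 94 blocks via the nearest-neighbour route Hub → stop 2 → stop 1 → stop 3 → stop 5 → stop 6 → stop 4 → stop 7 → Hub.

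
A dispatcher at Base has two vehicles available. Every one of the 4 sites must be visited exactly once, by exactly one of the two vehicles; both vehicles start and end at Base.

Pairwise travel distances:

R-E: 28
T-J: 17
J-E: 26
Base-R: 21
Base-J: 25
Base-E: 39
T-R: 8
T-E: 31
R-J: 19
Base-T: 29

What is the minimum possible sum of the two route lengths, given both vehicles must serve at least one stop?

Minimum combined distance: 148.

Check every non-empty split of the stops between the two vehicles; for each half take its own optimal tour:
  {T} + {R, J, E}: 58 + 100 = 158
  {R} + {T, J, E}: 42 + 111 = 153
  {T, R} + {J, E}: 58 + 90 = 148
  {J} + {T, R, E}: 50 + 99 = 149
  {T, J} + {R, E}: 71 + 88 = 159
  {R, J} + {T, E}: 65 + 99 = 164
  … (7 splits in total)
Best: vehicle 1 Base → T → R → Base = 58; vehicle 2 Base → J → E → Base = 90; combined 148.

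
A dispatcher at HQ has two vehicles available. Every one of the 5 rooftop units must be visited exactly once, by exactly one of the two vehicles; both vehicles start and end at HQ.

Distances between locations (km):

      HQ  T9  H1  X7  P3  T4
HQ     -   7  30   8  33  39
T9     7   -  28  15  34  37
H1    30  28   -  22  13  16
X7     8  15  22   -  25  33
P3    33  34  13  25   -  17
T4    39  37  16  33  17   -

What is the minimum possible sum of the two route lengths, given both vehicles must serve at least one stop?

110 km — the smallest possible combined total.

Check every non-empty split of the stops between the two vehicles; for each half take its own optimal tour:
  {T9} + {H1, X7, P3, T4}: 14 + 96 = 110
  {H1} + {T9, X7, P3, T4}: 60 + 94 = 154
  {T9, H1} + {X7, P3, T4}: 65 + 89 = 154
  {X7} + {T9, H1, P3, T4}: 16 + 101 = 117
  {T9, X7} + {H1, P3, T4}: 30 + 96 = 126
  {H1, X7} + {T9, P3, T4}: 60 + 94 = 154
  … (15 splits in total)
Best: vehicle 1 HQ → T9 → HQ = 14; vehicle 2 HQ → H1 → T4 → P3 → X7 → HQ = 96; combined 110.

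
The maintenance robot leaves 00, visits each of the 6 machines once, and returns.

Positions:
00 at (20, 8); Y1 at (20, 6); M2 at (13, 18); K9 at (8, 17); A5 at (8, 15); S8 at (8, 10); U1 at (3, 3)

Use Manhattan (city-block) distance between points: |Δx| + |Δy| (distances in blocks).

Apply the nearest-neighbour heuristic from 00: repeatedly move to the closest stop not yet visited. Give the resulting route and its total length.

Total distance 78 blocks via the nearest-neighbour route 00 → Y1 → S8 → A5 → K9 → M2 → U1 → 00.

From 00: distances to unvisited — Y1=2, S8=14, M2=17, A5=19, K9=21, U1=22. Nearest is Y1 (2).
From Y1: distances to unvisited — S8=16, M2=19, U1=20, A5=21, K9=23. Nearest is S8 (16).
From S8: distances to unvisited — A5=5, K9=7, U1=12, M2=13. Nearest is A5 (5).
From A5: distances to unvisited — K9=2, M2=8, U1=17. Nearest is K9 (2).
From K9: distances to unvisited — M2=6, U1=19. Nearest is M2 (6).
From M2: distances to unvisited — U1=25. Nearest is U1 (25).
Return U1→00: 22.
Total = 2 + 16 + 5 + 2 + 6 + 25 + 22 = 78.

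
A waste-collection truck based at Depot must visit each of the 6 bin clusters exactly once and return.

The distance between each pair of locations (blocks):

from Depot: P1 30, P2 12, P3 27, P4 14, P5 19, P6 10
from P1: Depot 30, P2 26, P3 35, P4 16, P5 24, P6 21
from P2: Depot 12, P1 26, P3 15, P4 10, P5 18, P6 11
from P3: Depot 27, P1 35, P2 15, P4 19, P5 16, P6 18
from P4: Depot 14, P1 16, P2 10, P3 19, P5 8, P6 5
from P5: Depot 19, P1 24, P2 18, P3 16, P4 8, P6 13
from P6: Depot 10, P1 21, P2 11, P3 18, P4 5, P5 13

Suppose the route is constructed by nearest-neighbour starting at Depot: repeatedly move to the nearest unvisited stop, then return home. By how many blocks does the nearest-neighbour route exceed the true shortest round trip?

Depot: P6=10, P2=12, P4=14, P5=19, P3=27, P1=30 ⇒ P6
P6: P4=5, P2=11, P5=13, P3=18, P1=21 ⇒ P4
P4: P5=8, P2=10, P1=16, P3=19 ⇒ P5
P5: P3=16, P2=18, P1=24 ⇒ P3
P3: P2=15, P1=35 ⇒ P2
P2: P1=26 ⇒ P1
NN route Depot → P6 → P4 → P5 → P3 → P2 → P1 → Depot costs 110.
Optimal: Depot → P2 → P3 → P5 → P1 → P4 → P6 → Depot costs 98 (by enumerating all 360 distinct tours).
Excess = 110 − 98 = 12.

12 blocks longer than the optimal tour.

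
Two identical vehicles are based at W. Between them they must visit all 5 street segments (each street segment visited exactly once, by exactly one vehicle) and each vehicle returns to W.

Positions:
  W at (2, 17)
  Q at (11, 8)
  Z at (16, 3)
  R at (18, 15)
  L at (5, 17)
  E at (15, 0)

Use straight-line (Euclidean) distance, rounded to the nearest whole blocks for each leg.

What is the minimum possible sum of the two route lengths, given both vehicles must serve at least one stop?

59 blocks — the smallest possible combined total.

Try each way of splitting the stops between the two vehicles (each non-empty) and, for each split, find the best tour for each vehicle:
  {Q} + {Z, R, L, E}: 26 + 52 = 78
  {Z} + {Q, R, L, E}: 40 + 53 = 93
  {Q, Z} + {R, L, E}: 40 + 52 = 92
  {R} + {Q, Z, L, E}: 32 + 45 = 77
  {Q, R} + {Z, L, E}: 39 + 45 = 84
  {Z, R} + {Q, L, E}: 48 + 44 = 92
  … (15 splits in total)
  {L} + {Q, Z, R, E}: 6 + 53 = 59  ← best
Best: vehicle 1 W → L → W = 6; vehicle 2 W → Q → E → Z → R → W = 53; combined 59.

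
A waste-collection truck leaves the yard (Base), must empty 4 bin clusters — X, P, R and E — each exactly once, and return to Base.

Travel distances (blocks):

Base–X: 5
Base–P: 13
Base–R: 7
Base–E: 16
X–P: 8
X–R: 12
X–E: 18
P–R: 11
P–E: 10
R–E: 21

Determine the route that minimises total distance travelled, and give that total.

Shortest round trip = 51 blocks.

With 4 stops there are 4!/2 = 12 distinct round trips (a route and its reverse cost the same).
Base → X → P → R → E → Base: 5+8+11+21+16 = 61
Base → X → P → E → R → Base: 5+8+10+21+7 = 51
Base → X → R → P → E → Base: 5+12+11+10+16 = 54
Base → X → R → E → P → Base: 5+12+21+10+13 = 61
Base → X → E → P → R → Base: 5+18+10+11+7 = 51
Base → X → E → R → P → Base: 5+18+21+11+13 = 68
Base → P → X → R → E → Base: 13+8+12+21+16 = 70
Base → P → X → E → R → Base: 13+8+18+21+7 = 67
Base → P → R → X → E → Base: 13+11+12+18+16 = 70
Base → P → E → X → R → Base: 13+10+18+12+7 = 60
Base → R → X → P → E → Base: 7+12+8+10+16 = 53
Base → R → P → X → E → Base: 7+11+8+18+16 = 60
The minimum is 51.
One optimal route: Base → X → P → E → R → Base (or its reverse).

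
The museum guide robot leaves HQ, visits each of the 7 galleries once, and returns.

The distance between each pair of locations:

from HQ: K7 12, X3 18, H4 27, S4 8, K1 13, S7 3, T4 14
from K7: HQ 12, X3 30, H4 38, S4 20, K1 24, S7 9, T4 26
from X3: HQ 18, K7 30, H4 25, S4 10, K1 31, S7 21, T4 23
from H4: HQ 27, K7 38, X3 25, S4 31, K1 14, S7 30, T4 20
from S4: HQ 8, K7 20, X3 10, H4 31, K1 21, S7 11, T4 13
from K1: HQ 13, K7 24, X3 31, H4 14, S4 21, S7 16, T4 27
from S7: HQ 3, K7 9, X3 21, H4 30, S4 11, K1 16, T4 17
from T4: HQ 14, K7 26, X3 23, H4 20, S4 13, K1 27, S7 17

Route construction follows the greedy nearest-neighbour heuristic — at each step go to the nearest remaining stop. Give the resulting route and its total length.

At HQ the remaining stops are S7 3, S4 8, K7 12, K1 13, T4 14, X3 18, H4 27; go to S7.
At S7 the remaining stops are K7 9, S4 11, K1 16, T4 17, X3 21, H4 30; go to K7.
At K7 the remaining stops are S4 20, K1 24, T4 26, X3 30, H4 38; go to S4.
At S4 the remaining stops are X3 10, T4 13, K1 21, H4 31; go to X3.
At X3 the remaining stops are T4 23, H4 25, K1 31; go to T4.
At T4 the remaining stops are H4 20, K1 27; go to H4.
At H4 the remaining stops are K1 14; go to K1.
Return K1→HQ: 13.
Total = 3 + 9 + 20 + 10 + 23 + 20 + 14 + 13 = 112.

Nearest-neighbour total = 112; route HQ → S7 → K7 → S4 → X3 → T4 → H4 → K1 → HQ.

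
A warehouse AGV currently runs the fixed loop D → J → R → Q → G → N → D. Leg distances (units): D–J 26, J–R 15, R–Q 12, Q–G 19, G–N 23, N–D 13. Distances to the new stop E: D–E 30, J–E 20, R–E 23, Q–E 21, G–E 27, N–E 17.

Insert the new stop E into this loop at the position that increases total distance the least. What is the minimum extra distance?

Insertion cost between consecutive stops i–j is d(i,E) + d(E,j) − d(i,j):
  between D and J: 30 + 20 − 26 = 24
  between J and R: 20 + 23 − 15 = 28
  between R and Q: 23 + 21 − 12 = 32
  between Q and G: 21 + 27 − 19 = 29
  between G and N: 27 + 17 − 23 = 21
  between N and D: 17 + 30 − 13 = 34
Cheapest insertion is between G and N, adding 21.
New total = 108 + 21 = 129.

+21 — insert E between G and N.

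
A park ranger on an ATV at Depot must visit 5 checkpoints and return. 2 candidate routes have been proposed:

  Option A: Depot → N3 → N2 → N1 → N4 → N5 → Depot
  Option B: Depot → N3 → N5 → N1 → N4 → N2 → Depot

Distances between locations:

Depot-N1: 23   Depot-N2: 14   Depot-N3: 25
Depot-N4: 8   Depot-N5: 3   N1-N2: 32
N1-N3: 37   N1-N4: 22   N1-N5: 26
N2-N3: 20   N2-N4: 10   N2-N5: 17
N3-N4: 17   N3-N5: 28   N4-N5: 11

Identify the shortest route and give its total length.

Option A: 25 + 20 + 32 + 22 + 11 + 3 = 113
Option B: 25 + 28 + 26 + 22 + 10 + 14 = 125

113 — Option A is the shortest.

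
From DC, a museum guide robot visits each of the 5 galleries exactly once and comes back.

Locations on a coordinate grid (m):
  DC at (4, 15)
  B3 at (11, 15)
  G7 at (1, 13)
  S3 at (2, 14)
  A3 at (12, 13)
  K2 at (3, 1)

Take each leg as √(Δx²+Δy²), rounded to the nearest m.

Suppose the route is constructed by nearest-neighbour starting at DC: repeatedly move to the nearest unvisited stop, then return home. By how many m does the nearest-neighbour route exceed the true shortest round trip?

The nearest-neighbour route is 5 m longer than optimal.

DC: S3=2, G7=4, B3=7, A3=8, K2=14 ⇒ S3
S3: G7=1, B3=9, A3=10, K2=13 ⇒ G7
G7: B3=10, A3=11, K2=12 ⇒ B3
B3: A3=2, K2=16 ⇒ A3
A3: K2=15 ⇒ K2
NN route DC → S3 → G7 → B3 → A3 → K2 → DC costs 44.
Optimal: DC → B3 → A3 → K2 → G7 → S3 → DC costs 39 (by enumerating all 60 distinct tours).
Excess = 44 − 39 = 5.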